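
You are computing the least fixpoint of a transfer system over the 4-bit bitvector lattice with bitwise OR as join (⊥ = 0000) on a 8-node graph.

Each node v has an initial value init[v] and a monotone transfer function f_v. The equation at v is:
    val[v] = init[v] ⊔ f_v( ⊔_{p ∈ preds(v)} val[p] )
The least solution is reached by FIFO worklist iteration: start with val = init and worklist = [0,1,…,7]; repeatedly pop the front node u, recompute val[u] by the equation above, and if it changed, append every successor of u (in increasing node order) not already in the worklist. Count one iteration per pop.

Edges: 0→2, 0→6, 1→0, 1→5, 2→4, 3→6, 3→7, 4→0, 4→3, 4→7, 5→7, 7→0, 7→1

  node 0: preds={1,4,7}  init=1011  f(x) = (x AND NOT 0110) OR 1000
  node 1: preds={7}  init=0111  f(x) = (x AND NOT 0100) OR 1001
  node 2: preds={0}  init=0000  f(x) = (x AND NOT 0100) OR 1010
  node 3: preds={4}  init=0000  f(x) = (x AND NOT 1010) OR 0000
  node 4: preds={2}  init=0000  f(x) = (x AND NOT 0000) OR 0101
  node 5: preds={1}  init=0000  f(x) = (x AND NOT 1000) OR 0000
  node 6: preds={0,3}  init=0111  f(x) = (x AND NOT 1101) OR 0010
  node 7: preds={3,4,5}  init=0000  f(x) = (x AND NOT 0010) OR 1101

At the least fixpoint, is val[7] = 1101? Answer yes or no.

Trace (13 dequeues):
  [1] u=0 | in 0111 | out 1011 | ==
  [2] u=1 | in 0000 | out 1111 | prev 0111 | push {0}
  [3] u=2 | in 1011 | out 1011 | prev 0000 | push {}
  [4] u=3 | in 0000 | out 0000 | ==
  [5] u=4 | in 1011 | out 1111 | prev 0000 | push {3}
  [6] u=5 | in 1111 | out 0111 | prev 0000 | push {}
  [7] u=6 | in 1011 | out 0111 | ==
  [8] u=7 | in 1111 | out 1101 | prev 0000 | push {1}
  [9] u=0 | in 1111 | out 1011 | ==
  [10] u=3 | in 1111 | out 0101 | prev 0000 | push {6,7}
  [11] u=1 | in 1101 | out 1111 | ==
  [12] u=6 | in 1111 | out 0111 | ==
  [13] u=7 | in 1111 | out 1101 | ==

Converged values:
  [0] 1011
  [1] 1111
  [2] 1011
  [3] 0101
  [4] 1111
  [5] 0111
  [6] 0111
  [7] 1101

yes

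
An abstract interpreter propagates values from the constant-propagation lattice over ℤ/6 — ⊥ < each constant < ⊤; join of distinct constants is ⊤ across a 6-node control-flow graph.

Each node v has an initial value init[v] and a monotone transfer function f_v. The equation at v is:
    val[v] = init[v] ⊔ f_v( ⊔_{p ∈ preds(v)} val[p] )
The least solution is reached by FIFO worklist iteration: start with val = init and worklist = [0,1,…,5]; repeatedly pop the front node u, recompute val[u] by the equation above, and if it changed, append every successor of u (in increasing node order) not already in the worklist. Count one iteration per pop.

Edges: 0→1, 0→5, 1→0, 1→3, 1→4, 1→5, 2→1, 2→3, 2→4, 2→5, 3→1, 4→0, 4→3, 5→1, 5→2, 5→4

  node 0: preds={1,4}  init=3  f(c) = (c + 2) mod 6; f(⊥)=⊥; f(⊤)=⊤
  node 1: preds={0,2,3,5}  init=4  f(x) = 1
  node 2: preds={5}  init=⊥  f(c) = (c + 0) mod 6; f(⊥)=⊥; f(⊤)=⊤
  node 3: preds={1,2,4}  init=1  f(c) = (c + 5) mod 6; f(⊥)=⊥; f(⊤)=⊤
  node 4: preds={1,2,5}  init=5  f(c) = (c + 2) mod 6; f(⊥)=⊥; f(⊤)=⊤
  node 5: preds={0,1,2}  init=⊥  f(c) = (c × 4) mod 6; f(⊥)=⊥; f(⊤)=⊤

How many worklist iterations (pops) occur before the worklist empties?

Iteration log — 14 steps:
  step 1. node 0  ⊔preds=⊤  new=⊤  old=3  +wl: 
  step 2. node 1  ⊔preds=⊤  new=⊤  old=4  +wl: 0
  step 3. node 2  ⊔preds=⊥  new=⊥  stable
  step 4. node 3  ⊔preds=⊤  new=⊤  old=1  +wl: 1
  step 5. node 4  ⊔preds=⊤  new=⊤  old=5  +wl: 3
  step 6. node 5  ⊔preds=⊤  new=⊤  old=⊥  +wl: 2,4
  step 7. node 0  ⊔preds=⊤  new=⊤  stable
  step 8. node 1  ⊔preds=⊤  new=⊤  stable
  step 9. node 3  ⊔preds=⊤  new=⊤  stable
  step 10. node 2  ⊔preds=⊤  new=⊤  old=⊥  +wl: 1,3,5
  step 11. node 4  ⊔preds=⊤  new=⊤  stable
  step 12. node 1  ⊔preds=⊤  new=⊤  stable
  step 13. node 3  ⊔preds=⊤  new=⊤  stable
  step 14. node 5  ⊔preds=⊤  new=⊤  stable

Least fixpoint reached:
  node 0: ⊤
  node 1: ⊤
  node 2: ⊤
  node 3: ⊤
  node 4: ⊤
  node 5: ⊤

14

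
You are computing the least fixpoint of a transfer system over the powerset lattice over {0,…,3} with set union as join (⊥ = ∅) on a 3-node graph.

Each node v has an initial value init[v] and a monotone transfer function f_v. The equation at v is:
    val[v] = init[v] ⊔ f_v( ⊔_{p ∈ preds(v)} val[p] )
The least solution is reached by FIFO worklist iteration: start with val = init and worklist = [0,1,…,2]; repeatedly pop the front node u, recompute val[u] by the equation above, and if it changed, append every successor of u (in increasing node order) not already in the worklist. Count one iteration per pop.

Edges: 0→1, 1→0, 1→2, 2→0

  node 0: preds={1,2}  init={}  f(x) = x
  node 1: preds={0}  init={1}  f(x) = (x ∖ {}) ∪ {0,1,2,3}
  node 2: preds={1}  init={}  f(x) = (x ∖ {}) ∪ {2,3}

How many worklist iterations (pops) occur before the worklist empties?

Trace (5 dequeues):
  [1] u=0 | in {1} | out {1} | prev {} | push {}
  [2] u=1 | in {1} | out {0,1,2,3} | prev {1} | push {0}
  [3] u=2 | in {0,1,2,3} | out {0,1,2,3} | prev {} | push {}
  [4] u=0 | in {0,1,2,3} | out {0,1,2,3} | prev {1} | push {1}
  [5] u=1 | in {0,1,2,3} | out {0,1,2,3} | ==

Converged values:
  [0] {0,1,2,3}
  [1] {0,1,2,3}
  [2] {0,1,2,3}

5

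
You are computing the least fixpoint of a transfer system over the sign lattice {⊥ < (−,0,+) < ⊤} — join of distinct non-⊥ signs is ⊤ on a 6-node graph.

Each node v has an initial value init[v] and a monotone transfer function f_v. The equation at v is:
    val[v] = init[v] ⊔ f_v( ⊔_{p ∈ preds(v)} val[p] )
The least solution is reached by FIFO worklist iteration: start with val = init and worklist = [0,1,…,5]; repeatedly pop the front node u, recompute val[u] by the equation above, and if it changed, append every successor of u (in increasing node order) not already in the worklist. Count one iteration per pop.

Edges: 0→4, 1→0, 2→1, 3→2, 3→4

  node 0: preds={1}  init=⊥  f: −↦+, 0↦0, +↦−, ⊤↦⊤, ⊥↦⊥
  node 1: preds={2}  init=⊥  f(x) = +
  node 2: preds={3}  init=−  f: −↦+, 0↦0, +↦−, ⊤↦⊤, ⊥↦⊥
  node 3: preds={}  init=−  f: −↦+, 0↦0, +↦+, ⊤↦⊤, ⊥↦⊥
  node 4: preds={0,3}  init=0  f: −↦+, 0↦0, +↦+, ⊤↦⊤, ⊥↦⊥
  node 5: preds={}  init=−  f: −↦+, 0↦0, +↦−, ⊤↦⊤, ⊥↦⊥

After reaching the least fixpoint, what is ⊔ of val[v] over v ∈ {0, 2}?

Worklist (9 pops):
  #1 pop 0: in=⊥ → ⊥ (no change)
  #2 pop 1: in=− → + (was ⊥); enqueue [0]
  #3 pop 2: in=− → ⊤ (was −); enqueue [1]
  #4 pop 3: in=⊥ → − (no change)
  #5 pop 4: in=− → ⊤ (was 0); enqueue []
  #6 pop 5: in=⊥ → − (no change)
  #7 pop 0: in=+ → − (was ⊥); enqueue [4]
  #8 pop 1: in=⊤ → + (no change)
  #9 pop 4: in=− → ⊤ (no change)

Fixpoint:
  val[0] = −
  val[1] = +
  val[2] = ⊤
  val[3] = −
  val[4] = ⊤
  val[5] = −

⊤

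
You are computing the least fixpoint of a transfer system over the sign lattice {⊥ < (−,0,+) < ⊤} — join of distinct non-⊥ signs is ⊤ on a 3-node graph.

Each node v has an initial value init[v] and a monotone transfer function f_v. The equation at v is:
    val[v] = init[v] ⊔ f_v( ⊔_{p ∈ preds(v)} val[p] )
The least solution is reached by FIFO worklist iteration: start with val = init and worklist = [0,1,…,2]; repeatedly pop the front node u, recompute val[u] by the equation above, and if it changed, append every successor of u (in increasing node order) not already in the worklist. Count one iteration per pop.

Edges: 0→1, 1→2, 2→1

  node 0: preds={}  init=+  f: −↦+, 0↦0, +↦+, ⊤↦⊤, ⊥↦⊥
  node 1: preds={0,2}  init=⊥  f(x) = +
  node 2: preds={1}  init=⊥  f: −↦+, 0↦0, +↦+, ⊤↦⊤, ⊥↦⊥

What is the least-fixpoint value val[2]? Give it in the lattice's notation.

Worklist (4 pops):
  #1 pop 0: in=⊥ → + (no change)
  #2 pop 1: in=+ → + (was ⊥); enqueue []
  #3 pop 2: in=+ → + (was ⊥); enqueue [1]
  #4 pop 1: in=+ → + (no change)

Fixpoint:
  val[0] = +
  val[1] = +
  val[2] = +

+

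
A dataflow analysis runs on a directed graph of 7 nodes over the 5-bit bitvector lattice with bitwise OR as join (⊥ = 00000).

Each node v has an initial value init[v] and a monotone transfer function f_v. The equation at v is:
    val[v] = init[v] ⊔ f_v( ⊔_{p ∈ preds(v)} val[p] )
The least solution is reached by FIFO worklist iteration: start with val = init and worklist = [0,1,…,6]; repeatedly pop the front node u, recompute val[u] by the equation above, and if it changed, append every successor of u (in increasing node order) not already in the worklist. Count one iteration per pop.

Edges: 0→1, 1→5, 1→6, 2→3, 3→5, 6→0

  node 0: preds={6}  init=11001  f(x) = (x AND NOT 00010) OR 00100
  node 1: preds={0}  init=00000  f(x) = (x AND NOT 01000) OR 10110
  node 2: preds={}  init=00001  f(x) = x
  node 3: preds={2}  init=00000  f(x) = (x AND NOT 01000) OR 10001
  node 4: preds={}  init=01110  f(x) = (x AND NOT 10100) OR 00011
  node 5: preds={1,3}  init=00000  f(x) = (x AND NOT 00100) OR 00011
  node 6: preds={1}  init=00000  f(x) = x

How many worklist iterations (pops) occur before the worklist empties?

8

Trace (8 dequeues):
  [1] u=0 | in 00000 | out 11101 | prev 11001 | push {}
  [2] u=1 | in 11101 | out 10111 | prev 00000 | push {}
  [3] u=2 | in 00000 | out 00001 | ==
  [4] u=3 | in 00001 | out 10001 | prev 00000 | push {}
  [5] u=4 | in 00000 | out 01111 | prev 01110 | push {}
  [6] u=5 | in 10111 | out 10011 | prev 00000 | push {}
  [7] u=6 | in 10111 | out 10111 | prev 00000 | push {0}
  [8] u=0 | in 10111 | out 11101 | ==

Converged values:
  [0] 11101
  [1] 10111
  [2] 00001
  [3] 10001
  [4] 01111
  [5] 10011
  [6] 10111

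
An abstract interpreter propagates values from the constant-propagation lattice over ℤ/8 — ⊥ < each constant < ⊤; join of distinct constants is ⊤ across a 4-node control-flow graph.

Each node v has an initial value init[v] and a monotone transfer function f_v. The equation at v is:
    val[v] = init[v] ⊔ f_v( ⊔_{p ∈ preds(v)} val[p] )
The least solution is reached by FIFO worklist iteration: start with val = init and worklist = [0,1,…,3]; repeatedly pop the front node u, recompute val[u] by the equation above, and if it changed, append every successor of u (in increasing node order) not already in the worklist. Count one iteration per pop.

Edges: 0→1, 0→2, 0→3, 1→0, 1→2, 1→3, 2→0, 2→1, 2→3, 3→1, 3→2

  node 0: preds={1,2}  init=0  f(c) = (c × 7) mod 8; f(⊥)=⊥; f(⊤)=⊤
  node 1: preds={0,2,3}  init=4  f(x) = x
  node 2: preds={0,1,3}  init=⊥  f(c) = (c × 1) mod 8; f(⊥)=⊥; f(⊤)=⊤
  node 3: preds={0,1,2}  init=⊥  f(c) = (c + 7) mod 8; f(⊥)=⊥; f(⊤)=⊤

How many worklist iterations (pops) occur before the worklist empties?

Trace (7 dequeues):
  [1] u=0 | in 4 | out ⊤ | prev 0 | push {}
  [2] u=1 | in ⊤ | out ⊤ | prev 4 | push {0}
  [3] u=2 | in ⊤ | out ⊤ | prev ⊥ | push {1}
  [4] u=3 | in ⊤ | out ⊤ | prev ⊥ | push {2}
  [5] u=0 | in ⊤ | out ⊤ | ==
  [6] u=1 | in ⊤ | out ⊤ | ==
  [7] u=2 | in ⊤ | out ⊤ | ==

Converged values:
  [0] ⊤
  [1] ⊤
  [2] ⊤
  [3] ⊤

7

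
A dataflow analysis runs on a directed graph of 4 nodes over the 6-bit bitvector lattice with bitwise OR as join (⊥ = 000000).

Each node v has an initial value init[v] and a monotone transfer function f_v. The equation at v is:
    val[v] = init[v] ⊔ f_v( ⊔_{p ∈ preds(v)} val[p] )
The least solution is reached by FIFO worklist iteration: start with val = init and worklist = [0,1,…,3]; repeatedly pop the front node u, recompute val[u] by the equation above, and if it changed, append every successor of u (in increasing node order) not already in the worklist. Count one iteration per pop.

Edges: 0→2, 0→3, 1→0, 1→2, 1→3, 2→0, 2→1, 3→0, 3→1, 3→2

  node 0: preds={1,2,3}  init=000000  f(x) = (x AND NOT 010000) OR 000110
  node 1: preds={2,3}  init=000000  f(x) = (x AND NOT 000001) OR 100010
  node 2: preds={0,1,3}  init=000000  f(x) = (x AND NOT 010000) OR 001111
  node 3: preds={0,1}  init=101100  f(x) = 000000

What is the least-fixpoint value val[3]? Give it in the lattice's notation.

Iteration log — 8 steps:
  step 1. node 0  ⊔preds=101100  new=101110  old=000000  +wl: 
  step 2. node 1  ⊔preds=101100  new=101110  old=000000  +wl: 0
  step 3. node 2  ⊔preds=101110  new=101111  old=000000  +wl: 1
  step 4. node 3  ⊔preds=101110  new=101100  stable
  step 5. node 0  ⊔preds=101111  new=101111  old=101110  +wl: 2,3
  step 6. node 1  ⊔preds=101111  new=101110  stable
  step 7. node 2  ⊔preds=101111  new=101111  stable
  step 8. node 3  ⊔preds=101111  new=101100  stable

Least fixpoint reached:
  node 0: 101111
  node 1: 101110
  node 2: 101111
  node 3: 101100

101100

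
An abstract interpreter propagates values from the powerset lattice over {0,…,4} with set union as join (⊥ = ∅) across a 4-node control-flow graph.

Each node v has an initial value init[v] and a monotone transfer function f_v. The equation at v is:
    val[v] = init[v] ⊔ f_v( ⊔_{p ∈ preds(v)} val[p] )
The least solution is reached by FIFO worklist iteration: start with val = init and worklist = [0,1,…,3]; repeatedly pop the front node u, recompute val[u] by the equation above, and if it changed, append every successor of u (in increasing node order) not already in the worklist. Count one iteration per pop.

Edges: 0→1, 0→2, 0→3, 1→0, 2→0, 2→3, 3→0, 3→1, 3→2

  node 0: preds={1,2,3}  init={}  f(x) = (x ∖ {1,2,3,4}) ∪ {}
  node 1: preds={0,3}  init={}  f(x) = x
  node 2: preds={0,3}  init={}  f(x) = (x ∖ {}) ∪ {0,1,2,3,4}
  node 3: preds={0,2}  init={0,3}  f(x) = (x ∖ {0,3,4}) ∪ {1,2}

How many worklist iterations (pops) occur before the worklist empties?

8

Iteration log — 8 steps:
  step 1. node 0  ⊔preds={0,3}  new={0}  old={}  +wl: 
  step 2. node 1  ⊔preds={0,3}  new={0,3}  old={}  +wl: 0
  step 3. node 2  ⊔preds={0,3}  new={0,1,2,3,4}  old={}  +wl: 
  step 4. node 3  ⊔preds={0,1,2,3,4}  new={0,1,2,3}  old={0,3}  +wl: 1,2
  step 5. node 0  ⊔preds={0,1,2,3,4}  new={0}  stable
  step 6. node 1  ⊔preds={0,1,2,3}  new={0,1,2,3}  old={0,3}  +wl: 0
  step 7. node 2  ⊔preds={0,1,2,3}  new={0,1,2,3,4}  stable
  step 8. node 0  ⊔preds={0,1,2,3,4}  new={0}  stable

Least fixpoint reached:
  node 0: {0}
  node 1: {0,1,2,3}
  node 2: {0,1,2,3,4}
  node 3: {0,1,2,3}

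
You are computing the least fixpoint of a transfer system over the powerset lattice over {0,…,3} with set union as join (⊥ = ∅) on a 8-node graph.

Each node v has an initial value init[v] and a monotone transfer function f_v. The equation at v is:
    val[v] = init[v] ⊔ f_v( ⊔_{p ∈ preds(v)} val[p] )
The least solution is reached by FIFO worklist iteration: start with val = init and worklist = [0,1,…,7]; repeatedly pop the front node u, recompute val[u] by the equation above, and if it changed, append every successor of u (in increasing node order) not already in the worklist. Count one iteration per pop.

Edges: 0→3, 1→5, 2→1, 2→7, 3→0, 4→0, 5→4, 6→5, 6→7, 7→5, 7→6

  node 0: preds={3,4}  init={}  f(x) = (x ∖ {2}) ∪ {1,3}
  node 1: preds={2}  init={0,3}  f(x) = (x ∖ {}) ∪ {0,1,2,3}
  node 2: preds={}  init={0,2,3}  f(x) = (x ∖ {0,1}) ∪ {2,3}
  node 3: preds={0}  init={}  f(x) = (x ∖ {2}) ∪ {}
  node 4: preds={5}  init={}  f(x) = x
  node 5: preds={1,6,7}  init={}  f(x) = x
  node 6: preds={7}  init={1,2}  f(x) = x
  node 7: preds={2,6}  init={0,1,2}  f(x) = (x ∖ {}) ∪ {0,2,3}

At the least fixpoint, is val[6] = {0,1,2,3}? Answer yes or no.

yes

Trace (17 dequeues):
  [1] u=0 | in {} | out {1,3} | prev {} | push {}
  [2] u=1 | in {0,2,3} | out {0,1,2,3} | prev {0,3} | push {}
  [3] u=2 | in {} | out {0,2,3} | ==
  [4] u=3 | in {1,3} | out {1,3} | prev {} | push {0}
  [5] u=4 | in {} | out {} | ==
  [6] u=5 | in {0,1,2,3} | out {0,1,2,3} | prev {} | push {4}
  [7] u=6 | in {0,1,2} | out {0,1,2} | prev {1,2} | push {5}
  [8] u=7 | in {0,1,2,3} | out {0,1,2,3} | prev {0,1,2} | push {6}
  [9] u=0 | in {1,3} | out {1,3} | ==
  [10] u=4 | in {0,1,2,3} | out {0,1,2,3} | prev {} | push {0}
  [11] u=5 | in {0,1,2,3} | out {0,1,2,3} | ==
  [12] u=6 | in {0,1,2,3} | out {0,1,2,3} | prev {0,1,2} | push {5,7}
  [13] u=0 | in {0,1,2,3} | out {0,1,3} | prev {1,3} | push {3}
  [14] u=5 | in {0,1,2,3} | out {0,1,2,3} | ==
  [15] u=7 | in {0,1,2,3} | out {0,1,2,3} | ==
  [16] u=3 | in {0,1,3} | out {0,1,3} | prev {1,3} | push {0}
  [17] u=0 | in {0,1,2,3} | out {0,1,3} | ==

Converged values:
  [0] {0,1,3}
  [1] {0,1,2,3}
  [2] {0,2,3}
  [3] {0,1,3}
  [4] {0,1,2,3}
  [5] {0,1,2,3}
  [6] {0,1,2,3}
  [7] {0,1,2,3}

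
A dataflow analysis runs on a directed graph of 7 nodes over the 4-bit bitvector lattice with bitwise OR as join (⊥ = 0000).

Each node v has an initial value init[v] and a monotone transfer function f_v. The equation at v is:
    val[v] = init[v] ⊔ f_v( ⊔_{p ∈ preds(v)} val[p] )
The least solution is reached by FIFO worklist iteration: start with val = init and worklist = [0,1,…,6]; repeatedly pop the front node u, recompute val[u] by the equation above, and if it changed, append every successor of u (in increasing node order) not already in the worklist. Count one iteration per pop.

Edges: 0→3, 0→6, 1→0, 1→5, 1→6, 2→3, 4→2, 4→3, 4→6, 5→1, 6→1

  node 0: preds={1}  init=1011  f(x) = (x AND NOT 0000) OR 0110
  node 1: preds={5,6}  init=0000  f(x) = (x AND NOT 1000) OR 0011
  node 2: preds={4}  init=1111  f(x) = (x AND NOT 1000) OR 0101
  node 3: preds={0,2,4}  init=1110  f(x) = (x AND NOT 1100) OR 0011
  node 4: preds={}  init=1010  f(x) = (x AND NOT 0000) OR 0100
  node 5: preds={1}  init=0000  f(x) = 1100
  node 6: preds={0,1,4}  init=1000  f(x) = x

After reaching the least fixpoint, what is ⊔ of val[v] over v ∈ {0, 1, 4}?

1111

Trace (14 dequeues):
  [1] u=0 | in 0000 | out 1111 | prev 1011 | push {}
  [2] u=1 | in 1000 | out 0011 | prev 0000 | push {0}
  [3] u=2 | in 1010 | out 1111 | ==
  [4] u=3 | in 1111 | out 1111 | prev 1110 | push {}
  [5] u=4 | in 0000 | out 1110 | prev 1010 | push {2,3}
  [6] u=5 | in 0011 | out 1100 | prev 0000 | push {1}
  [7] u=6 | in 1111 | out 1111 | prev 1000 | push {}
  [8] u=0 | in 0011 | out 1111 | ==
  [9] u=2 | in 1110 | out 1111 | ==
  [10] u=3 | in 1111 | out 1111 | ==
  [11] u=1 | in 1111 | out 0111 | prev 0011 | push {0,5,6}
  [12] u=0 | in 0111 | out 1111 | ==
  [13] u=5 | in 0111 | out 1100 | ==
  [14] u=6 | in 1111 | out 1111 | ==

Converged values:
  [0] 1111
  [1] 0111
  [2] 1111
  [3] 1111
  [4] 1110
  [5] 1100
  [6] 1111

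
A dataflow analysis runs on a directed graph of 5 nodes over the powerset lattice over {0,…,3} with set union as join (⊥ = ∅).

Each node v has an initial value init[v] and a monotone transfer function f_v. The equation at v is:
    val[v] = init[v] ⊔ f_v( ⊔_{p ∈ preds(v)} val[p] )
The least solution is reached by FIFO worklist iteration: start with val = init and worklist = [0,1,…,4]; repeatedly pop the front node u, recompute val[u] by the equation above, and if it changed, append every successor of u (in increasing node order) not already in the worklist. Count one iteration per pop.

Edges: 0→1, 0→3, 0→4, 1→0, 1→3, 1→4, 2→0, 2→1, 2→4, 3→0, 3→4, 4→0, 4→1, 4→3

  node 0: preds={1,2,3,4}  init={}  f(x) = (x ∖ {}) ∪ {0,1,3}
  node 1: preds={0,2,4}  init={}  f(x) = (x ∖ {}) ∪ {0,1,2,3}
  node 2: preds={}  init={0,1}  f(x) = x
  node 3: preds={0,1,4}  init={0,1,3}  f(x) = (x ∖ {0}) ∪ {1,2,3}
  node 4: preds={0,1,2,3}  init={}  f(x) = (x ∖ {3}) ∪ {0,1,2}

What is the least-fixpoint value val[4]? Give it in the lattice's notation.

Iteration log — 9 steps:
  step 1. node 0  ⊔preds={0,1,3}  new={0,1,3}  old={}  +wl: 
  step 2. node 1  ⊔preds={0,1,3}  new={0,1,2,3}  old={}  +wl: 0
  step 3. node 2  ⊔preds={}  new={0,1}  stable
  step 4. node 3  ⊔preds={0,1,2,3}  new={0,1,2,3}  old={0,1,3}  +wl: 
  step 5. node 4  ⊔preds={0,1,2,3}  new={0,1,2}  old={}  +wl: 1,3
  step 6. node 0  ⊔preds={0,1,2,3}  new={0,1,2,3}  old={0,1,3}  +wl: 4
  step 7. node 1  ⊔preds={0,1,2,3}  new={0,1,2,3}  stable
  step 8. node 3  ⊔preds={0,1,2,3}  new={0,1,2,3}  stable
  step 9. node 4  ⊔preds={0,1,2,3}  new={0,1,2}  stable

Least fixpoint reached:
  node 0: {0,1,2,3}
  node 1: {0,1,2,3}
  node 2: {0,1}
  node 3: {0,1,2,3}
  node 4: {0,1,2}

{0,1,2}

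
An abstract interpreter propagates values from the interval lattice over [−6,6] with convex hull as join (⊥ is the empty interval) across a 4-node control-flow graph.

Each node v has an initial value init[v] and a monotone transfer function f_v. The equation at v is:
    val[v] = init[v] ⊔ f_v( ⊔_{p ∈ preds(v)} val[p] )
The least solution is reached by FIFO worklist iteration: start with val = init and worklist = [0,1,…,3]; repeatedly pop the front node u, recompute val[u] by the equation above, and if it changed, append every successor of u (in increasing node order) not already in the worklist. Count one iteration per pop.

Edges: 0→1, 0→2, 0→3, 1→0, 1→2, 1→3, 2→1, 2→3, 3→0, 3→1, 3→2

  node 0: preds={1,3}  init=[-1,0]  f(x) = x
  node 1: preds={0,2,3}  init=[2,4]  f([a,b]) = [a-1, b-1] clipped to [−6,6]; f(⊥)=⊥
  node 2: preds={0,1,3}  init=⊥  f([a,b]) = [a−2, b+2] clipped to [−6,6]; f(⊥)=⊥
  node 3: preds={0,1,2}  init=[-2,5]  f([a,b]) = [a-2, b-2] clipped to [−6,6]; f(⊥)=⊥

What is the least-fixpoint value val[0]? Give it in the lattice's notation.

[-6,5]

Worklist (10 pops):
  #1 pop 0: in=[-2,5] → [-2,5] (was [-1,0]); enqueue []
  #2 pop 1: in=[-2,5] → [-3,4] (was [2,4]); enqueue [0]
  #3 pop 2: in=[-3,5] → [-5,6] (was ⊥); enqueue [1]
  #4 pop 3: in=[-5,6] → [-6,5] (was [-2,5]); enqueue [2]
  #5 pop 0: in=[-6,5] → [-6,5] (was [-2,5]); enqueue [3]
  #6 pop 1: in=[-6,6] → [-6,5] (was [-3,4]); enqueue [0]
  #7 pop 2: in=[-6,5] → [-6,6] (was [-5,6]); enqueue [1]
  #8 pop 3: in=[-6,6] → [-6,5] (no change)
  #9 pop 0: in=[-6,5] → [-6,5] (no change)
  #10 pop 1: in=[-6,6] → [-6,5] (no change)

Fixpoint:
  val[0] = [-6,5]
  val[1] = [-6,5]
  val[2] = [-6,6]
  val[3] = [-6,5]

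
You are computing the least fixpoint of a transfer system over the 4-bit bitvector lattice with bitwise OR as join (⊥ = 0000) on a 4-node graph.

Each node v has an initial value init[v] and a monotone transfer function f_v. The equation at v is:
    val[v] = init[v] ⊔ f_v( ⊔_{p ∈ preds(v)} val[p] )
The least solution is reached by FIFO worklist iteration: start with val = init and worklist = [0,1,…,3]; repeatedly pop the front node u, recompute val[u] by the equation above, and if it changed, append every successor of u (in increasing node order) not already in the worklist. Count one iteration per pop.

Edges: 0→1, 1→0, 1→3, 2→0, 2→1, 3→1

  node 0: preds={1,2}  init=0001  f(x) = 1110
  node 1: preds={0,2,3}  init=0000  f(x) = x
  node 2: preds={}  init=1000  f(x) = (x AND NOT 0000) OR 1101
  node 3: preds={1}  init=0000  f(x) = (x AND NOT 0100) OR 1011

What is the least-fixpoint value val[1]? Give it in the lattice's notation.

Iteration log — 6 steps:
  step 1. node 0  ⊔preds=1000  new=1111  old=0001  +wl: 
  step 2. node 1  ⊔preds=1111  new=1111  old=0000  +wl: 0
  step 3. node 2  ⊔preds=0000  new=1101  old=1000  +wl: 1
  step 4. node 3  ⊔preds=1111  new=1011  old=0000  +wl: 
  step 5. node 0  ⊔preds=1111  new=1111  stable
  step 6. node 1  ⊔preds=1111  new=1111  stable

Least fixpoint reached:
  node 0: 1111
  node 1: 1111
  node 2: 1101
  node 3: 1011

1111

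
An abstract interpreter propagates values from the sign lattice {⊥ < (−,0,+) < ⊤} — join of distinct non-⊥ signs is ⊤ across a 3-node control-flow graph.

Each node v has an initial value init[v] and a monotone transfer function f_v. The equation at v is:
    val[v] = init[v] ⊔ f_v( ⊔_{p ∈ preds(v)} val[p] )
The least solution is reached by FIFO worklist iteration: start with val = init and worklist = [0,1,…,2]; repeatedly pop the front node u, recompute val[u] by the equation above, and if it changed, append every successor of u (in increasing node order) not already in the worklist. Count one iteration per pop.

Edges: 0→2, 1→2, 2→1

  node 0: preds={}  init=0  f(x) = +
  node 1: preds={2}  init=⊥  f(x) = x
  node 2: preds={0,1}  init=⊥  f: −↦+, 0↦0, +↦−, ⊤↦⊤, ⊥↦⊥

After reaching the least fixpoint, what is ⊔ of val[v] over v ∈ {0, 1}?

Worklist (5 pops):
  #1 pop 0: in=⊥ → ⊤ (was 0); enqueue []
  #2 pop 1: in=⊥ → ⊥ (no change)
  #3 pop 2: in=⊤ → ⊤ (was ⊥); enqueue [1]
  #4 pop 1: in=⊤ → ⊤ (was ⊥); enqueue [2]
  #5 pop 2: in=⊤ → ⊤ (no change)

Fixpoint:
  val[0] = ⊤
  val[1] = ⊤
  val[2] = ⊤

⊤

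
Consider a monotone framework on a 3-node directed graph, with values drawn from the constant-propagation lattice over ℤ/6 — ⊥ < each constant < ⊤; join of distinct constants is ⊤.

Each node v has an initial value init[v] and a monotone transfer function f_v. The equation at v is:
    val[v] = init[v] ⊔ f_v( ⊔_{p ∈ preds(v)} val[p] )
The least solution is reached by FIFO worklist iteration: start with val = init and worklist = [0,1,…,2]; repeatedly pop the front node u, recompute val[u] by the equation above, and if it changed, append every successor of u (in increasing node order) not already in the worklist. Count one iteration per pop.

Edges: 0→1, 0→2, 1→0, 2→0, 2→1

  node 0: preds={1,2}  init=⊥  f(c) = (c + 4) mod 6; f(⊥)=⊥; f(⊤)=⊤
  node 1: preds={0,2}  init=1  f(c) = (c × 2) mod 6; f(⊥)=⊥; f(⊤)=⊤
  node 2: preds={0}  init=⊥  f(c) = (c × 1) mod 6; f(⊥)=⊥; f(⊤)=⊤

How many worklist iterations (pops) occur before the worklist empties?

Iteration log — 8 steps:
  step 1. node 0  ⊔preds=1  new=5  old=⊥  +wl: 
  step 2. node 1  ⊔preds=5  new=⊤  old=1  +wl: 0
  step 3. node 2  ⊔preds=5  new=5  old=⊥  +wl: 1
  step 4. node 0  ⊔preds=⊤  new=⊤  old=5  +wl: 2
  step 5. node 1  ⊔preds=⊤  new=⊤  stable
  step 6. node 2  ⊔preds=⊤  new=⊤  old=5  +wl: 0,1
  step 7. node 0  ⊔preds=⊤  new=⊤  stable
  step 8. node 1  ⊔preds=⊤  new=⊤  stable

Least fixpoint reached:
  node 0: ⊤
  node 1: ⊤
  node 2: ⊤

8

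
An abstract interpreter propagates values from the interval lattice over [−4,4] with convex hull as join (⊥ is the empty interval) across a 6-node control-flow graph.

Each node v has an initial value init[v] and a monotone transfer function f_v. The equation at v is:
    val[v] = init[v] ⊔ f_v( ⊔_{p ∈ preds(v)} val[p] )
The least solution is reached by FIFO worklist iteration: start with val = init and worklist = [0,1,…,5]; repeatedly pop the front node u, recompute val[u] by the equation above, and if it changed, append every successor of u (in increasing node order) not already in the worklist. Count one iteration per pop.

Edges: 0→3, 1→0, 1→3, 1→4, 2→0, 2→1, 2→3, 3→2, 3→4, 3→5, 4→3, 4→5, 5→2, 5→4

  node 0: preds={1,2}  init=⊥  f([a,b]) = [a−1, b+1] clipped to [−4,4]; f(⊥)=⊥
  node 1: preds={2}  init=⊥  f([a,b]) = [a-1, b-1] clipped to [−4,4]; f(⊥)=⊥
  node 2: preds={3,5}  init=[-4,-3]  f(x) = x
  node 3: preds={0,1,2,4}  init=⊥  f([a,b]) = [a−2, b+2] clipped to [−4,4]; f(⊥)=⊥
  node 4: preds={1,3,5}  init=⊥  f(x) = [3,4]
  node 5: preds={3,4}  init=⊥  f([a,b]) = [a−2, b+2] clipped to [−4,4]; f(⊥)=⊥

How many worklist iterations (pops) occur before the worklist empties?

Trace (17 dequeues):
  [1] u=0 | in [-4,-3] | out [-4,-2] | prev ⊥ | push {}
  [2] u=1 | in [-4,-3] | out [-4,-4] | prev ⊥ | push {0}
  [3] u=2 | in ⊥ | out [-4,-3] | ==
  [4] u=3 | in [-4,-2] | out [-4,0] | prev ⊥ | push {2}
  [5] u=4 | in [-4,0] | out [3,4] | prev ⊥ | push {3}
  [6] u=5 | in [-4,4] | out [-4,4] | prev ⊥ | push {4}
  [7] u=0 | in [-4,-3] | out [-4,-2] | ==
  [8] u=2 | in [-4,4] | out [-4,4] | prev [-4,-3] | push {0,1}
  [9] u=3 | in [-4,4] | out [-4,4] | prev [-4,0] | push {2,5}
  [10] u=4 | in [-4,4] | out [3,4] | ==
  [11] u=0 | in [-4,4] | out [-4,4] | prev [-4,-2] | push {3}
  [12] u=1 | in [-4,4] | out [-4,3] | prev [-4,-4] | push {0,4}
  [13] u=2 | in [-4,4] | out [-4,4] | ==
  [14] u=5 | in [-4,4] | out [-4,4] | ==
  [15] u=3 | in [-4,4] | out [-4,4] | ==
  [16] u=0 | in [-4,4] | out [-4,4] | ==
  [17] u=4 | in [-4,4] | out [3,4] | ==

Converged values:
  [0] [-4,4]
  [1] [-4,3]
  [2] [-4,4]
  [3] [-4,4]
  [4] [3,4]
  [5] [-4,4]

17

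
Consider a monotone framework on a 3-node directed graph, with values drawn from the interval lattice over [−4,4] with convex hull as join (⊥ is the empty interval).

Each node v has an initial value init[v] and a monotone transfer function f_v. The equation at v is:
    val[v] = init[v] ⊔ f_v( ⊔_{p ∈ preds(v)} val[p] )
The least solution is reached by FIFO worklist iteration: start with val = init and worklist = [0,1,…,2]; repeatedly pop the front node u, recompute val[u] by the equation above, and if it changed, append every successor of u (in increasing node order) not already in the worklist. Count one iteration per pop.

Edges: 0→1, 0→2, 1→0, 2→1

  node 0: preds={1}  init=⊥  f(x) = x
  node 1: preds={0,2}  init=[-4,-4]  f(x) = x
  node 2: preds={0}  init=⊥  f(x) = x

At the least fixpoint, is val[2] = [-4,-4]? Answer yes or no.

yes

Worklist (4 pops):
  #1 pop 0: in=[-4,-4] → [-4,-4] (was ⊥); enqueue []
  #2 pop 1: in=[-4,-4] → [-4,-4] (no change)
  #3 pop 2: in=[-4,-4] → [-4,-4] (was ⊥); enqueue [1]
  #4 pop 1: in=[-4,-4] → [-4,-4] (no change)

Fixpoint:
  val[0] = [-4,-4]
  val[1] = [-4,-4]
  val[2] = [-4,-4]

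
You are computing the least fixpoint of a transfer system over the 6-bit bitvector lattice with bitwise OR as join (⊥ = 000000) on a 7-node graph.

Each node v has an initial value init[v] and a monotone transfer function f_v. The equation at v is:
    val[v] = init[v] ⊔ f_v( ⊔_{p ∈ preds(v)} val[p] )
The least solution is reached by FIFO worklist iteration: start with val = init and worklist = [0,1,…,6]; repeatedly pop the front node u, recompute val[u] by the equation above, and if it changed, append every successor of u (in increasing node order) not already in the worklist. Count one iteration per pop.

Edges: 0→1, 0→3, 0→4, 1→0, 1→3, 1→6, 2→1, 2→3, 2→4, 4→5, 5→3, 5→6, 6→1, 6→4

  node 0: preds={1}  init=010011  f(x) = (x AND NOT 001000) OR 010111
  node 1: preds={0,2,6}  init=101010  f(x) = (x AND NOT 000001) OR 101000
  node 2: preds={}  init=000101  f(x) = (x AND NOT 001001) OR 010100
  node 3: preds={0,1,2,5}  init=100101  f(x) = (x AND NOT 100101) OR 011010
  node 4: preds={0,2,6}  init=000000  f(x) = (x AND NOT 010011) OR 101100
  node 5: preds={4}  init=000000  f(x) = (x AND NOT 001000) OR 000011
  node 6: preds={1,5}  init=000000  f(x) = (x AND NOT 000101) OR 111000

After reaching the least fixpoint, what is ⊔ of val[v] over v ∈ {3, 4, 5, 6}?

111111

Trace (11 dequeues):
  [1] u=0 | in 101010 | out 110111 | prev 010011 | push {}
  [2] u=1 | in 110111 | out 111110 | prev 101010 | push {0}
  [3] u=2 | in 000000 | out 010101 | prev 000101 | push {1}
  [4] u=3 | in 111111 | out 111111 | prev 100101 | push {}
  [5] u=4 | in 110111 | out 101100 | prev 000000 | push {}
  [6] u=5 | in 101100 | out 100111 | prev 000000 | push {3}
  [7] u=6 | in 111111 | out 111010 | prev 000000 | push {4}
  [8] u=0 | in 111110 | out 110111 | ==
  [9] u=1 | in 111111 | out 111110 | ==
  [10] u=3 | in 111111 | out 111111 | ==
  [11] u=4 | in 111111 | out 101100 | ==

Converged values:
  [0] 110111
  [1] 111110
  [2] 010101
  [3] 111111
  [4] 101100
  [5] 100111
  [6] 111010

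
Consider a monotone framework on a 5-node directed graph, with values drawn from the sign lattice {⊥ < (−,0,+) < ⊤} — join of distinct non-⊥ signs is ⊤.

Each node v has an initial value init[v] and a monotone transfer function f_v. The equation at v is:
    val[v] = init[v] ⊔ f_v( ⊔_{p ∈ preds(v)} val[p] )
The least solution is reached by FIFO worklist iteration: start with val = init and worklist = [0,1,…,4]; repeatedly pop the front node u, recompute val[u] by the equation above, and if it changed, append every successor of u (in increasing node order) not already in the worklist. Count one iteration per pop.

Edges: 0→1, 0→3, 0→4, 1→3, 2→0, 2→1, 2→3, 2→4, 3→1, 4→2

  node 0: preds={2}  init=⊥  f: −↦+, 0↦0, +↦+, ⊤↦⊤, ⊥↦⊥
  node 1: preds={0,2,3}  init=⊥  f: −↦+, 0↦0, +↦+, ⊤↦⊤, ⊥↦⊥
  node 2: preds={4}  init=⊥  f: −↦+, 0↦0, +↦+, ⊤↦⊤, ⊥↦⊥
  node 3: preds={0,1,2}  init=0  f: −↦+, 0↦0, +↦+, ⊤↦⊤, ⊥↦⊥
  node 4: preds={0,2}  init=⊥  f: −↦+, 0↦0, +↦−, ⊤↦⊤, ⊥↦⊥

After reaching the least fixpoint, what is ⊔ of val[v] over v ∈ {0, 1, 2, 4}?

0

Trace (5 dequeues):
  [1] u=0 | in ⊥ | out ⊥ | ==
  [2] u=1 | in 0 | out 0 | prev ⊥ | push {}
  [3] u=2 | in ⊥ | out ⊥ | ==
  [4] u=3 | in 0 | out 0 | ==
  [5] u=4 | in ⊥ | out ⊥ | ==

Converged values:
  [0] ⊥
  [1] 0
  [2] ⊥
  [3] 0
  [4] ⊥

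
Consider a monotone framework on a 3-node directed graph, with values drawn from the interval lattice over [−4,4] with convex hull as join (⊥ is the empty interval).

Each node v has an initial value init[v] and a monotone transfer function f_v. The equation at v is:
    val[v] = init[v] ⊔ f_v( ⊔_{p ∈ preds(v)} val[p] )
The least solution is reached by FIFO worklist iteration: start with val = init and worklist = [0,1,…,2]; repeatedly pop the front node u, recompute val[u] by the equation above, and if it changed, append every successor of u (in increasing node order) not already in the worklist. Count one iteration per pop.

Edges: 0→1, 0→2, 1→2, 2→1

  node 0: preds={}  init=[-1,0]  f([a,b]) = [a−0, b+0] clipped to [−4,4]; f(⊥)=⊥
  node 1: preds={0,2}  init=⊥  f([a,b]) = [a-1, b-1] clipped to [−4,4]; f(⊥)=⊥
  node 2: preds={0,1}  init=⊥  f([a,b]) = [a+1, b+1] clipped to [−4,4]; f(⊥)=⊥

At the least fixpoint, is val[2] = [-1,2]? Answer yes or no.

Iteration log — 5 steps:
  step 1. node 0  ⊔preds=⊥  new=[-1,0]  stable
  step 2. node 1  ⊔preds=[-1,0]  new=[-2,-1]  old=⊥  +wl: 
  step 3. node 2  ⊔preds=[-2,0]  new=[-1,1]  old=⊥  +wl: 1
  step 4. node 1  ⊔preds=[-1,1]  new=[-2,0]  old=[-2,-1]  +wl: 2
  step 5. node 2  ⊔preds=[-2,0]  new=[-1,1]  stable

Least fixpoint reached:
  node 0: [-1,0]
  node 1: [-2,0]
  node 2: [-1,1]

no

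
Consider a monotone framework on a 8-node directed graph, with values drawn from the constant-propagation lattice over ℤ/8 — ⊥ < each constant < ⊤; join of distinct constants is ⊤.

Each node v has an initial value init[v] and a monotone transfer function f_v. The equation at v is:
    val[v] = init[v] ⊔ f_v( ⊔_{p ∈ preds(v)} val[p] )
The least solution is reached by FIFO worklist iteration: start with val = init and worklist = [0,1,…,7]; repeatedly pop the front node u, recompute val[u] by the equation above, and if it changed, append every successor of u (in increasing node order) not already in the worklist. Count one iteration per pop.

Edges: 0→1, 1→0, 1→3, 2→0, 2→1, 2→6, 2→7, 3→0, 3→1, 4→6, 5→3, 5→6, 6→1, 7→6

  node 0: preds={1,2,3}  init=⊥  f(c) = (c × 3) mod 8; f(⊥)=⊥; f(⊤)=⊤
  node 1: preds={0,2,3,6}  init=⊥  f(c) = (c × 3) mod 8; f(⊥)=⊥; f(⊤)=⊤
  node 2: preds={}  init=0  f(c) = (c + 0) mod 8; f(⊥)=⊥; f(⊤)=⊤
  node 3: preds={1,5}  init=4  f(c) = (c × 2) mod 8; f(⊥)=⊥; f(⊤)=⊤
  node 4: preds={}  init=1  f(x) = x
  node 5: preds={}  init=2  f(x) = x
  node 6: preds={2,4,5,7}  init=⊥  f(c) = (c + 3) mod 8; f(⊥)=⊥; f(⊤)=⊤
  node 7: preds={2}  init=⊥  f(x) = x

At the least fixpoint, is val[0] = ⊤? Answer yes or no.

yes

Iteration log — 11 steps:
  step 1. node 0  ⊔preds=⊤  new=⊤  old=⊥  +wl: 
  step 2. node 1  ⊔preds=⊤  new=⊤  old=⊥  +wl: 0
  step 3. node 2  ⊔preds=⊥  new=0  stable
  step 4. node 3  ⊔preds=⊤  new=⊤  old=4  +wl: 1
  step 5. node 4  ⊔preds=⊥  new=1  stable
  step 6. node 5  ⊔preds=⊥  new=2  stable
  step 7. node 6  ⊔preds=⊤  new=⊤  old=⊥  +wl: 
  step 8. node 7  ⊔preds=0  new=0  old=⊥  +wl: 6
  step 9. node 0  ⊔preds=⊤  new=⊤  stable
  step 10. node 1  ⊔preds=⊤  new=⊤  stable
  step 11. node 6  ⊔preds=⊤  new=⊤  stable

Least fixpoint reached:
  node 0: ⊤
  node 1: ⊤
  node 2: 0
  node 3: ⊤
  node 4: 1
  node 5: 2
  node 6: ⊤
  node 7: 0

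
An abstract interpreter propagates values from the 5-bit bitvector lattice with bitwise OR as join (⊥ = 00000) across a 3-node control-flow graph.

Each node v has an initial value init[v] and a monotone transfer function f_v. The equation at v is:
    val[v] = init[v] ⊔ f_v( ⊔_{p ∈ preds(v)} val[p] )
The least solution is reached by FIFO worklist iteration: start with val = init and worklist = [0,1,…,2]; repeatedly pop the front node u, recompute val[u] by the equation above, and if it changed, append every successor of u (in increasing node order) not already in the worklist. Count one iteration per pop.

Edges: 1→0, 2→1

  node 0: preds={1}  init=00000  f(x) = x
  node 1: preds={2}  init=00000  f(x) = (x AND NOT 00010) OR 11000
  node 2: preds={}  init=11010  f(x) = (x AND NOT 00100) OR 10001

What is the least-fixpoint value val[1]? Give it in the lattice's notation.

11001

Iteration log — 6 steps:
  step 1. node 0  ⊔preds=00000  new=00000  stable
  step 2. node 1  ⊔preds=11010  new=11000  old=00000  +wl: 0
  step 3. node 2  ⊔preds=00000  new=11011  old=11010  +wl: 1
  step 4. node 0  ⊔preds=11000  new=11000  old=00000  +wl: 
  step 5. node 1  ⊔preds=11011  new=11001  old=11000  +wl: 0
  step 6. node 0  ⊔preds=11001  new=11001  old=11000  +wl: 

Least fixpoint reached:
  node 0: 11001
  node 1: 11001
  node 2: 11011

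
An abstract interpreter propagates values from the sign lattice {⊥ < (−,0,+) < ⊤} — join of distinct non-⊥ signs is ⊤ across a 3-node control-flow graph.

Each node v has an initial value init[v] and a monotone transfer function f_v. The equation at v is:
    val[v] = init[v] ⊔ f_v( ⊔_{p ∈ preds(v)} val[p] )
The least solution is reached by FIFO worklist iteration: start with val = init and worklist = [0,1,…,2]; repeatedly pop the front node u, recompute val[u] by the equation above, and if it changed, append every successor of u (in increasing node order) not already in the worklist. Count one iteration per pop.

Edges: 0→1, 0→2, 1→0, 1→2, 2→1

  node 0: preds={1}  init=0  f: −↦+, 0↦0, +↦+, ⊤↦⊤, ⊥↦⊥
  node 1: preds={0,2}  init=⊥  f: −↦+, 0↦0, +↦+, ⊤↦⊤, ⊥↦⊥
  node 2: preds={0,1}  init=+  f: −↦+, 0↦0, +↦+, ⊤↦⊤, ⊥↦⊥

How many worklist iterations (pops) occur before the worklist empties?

6

Worklist (6 pops):
  #1 pop 0: in=⊥ → 0 (no change)
  #2 pop 1: in=⊤ → ⊤ (was ⊥); enqueue [0]
  #3 pop 2: in=⊤ → ⊤ (was +); enqueue [1]
  #4 pop 0: in=⊤ → ⊤ (was 0); enqueue [2]
  #5 pop 1: in=⊤ → ⊤ (no change)
  #6 pop 2: in=⊤ → ⊤ (no change)

Fixpoint:
  val[0] = ⊤
  val[1] = ⊤
  val[2] = ⊤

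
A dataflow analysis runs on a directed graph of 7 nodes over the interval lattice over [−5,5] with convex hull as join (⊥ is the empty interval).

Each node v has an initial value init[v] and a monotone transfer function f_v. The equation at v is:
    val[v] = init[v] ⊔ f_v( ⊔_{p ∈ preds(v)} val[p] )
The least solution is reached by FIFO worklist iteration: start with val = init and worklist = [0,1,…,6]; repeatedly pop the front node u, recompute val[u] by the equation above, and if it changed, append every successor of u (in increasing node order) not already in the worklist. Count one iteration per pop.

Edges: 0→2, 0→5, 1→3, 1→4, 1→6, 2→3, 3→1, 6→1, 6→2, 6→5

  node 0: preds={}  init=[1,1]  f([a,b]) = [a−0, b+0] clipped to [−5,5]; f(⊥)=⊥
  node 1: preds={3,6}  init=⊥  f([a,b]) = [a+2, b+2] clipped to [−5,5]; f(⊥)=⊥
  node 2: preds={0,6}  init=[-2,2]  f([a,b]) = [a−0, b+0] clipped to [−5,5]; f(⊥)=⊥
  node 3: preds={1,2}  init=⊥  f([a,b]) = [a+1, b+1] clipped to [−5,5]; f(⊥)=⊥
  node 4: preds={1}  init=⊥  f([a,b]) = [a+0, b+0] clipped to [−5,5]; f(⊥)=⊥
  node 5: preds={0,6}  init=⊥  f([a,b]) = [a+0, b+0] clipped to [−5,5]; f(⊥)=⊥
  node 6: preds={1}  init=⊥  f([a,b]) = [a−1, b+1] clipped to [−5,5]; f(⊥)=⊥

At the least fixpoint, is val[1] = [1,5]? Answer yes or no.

yes

Worklist (15 pops):
  #1 pop 0: in=⊥ → [1,1] (no change)
  #2 pop 1: in=⊥ → ⊥ (no change)
  #3 pop 2: in=[1,1] → [-2,2] (no change)
  #4 pop 3: in=[-2,2] → [-1,3] (was ⊥); enqueue [1]
  #5 pop 4: in=⊥ → ⊥ (no change)
  #6 pop 5: in=[1,1] → [1,1] (was ⊥); enqueue []
  #7 pop 6: in=⊥ → ⊥ (no change)
  #8 pop 1: in=[-1,3] → [1,5] (was ⊥); enqueue [3,4,6]
  #9 pop 3: in=[-2,5] → [-1,5] (was [-1,3]); enqueue [1]
  #10 pop 4: in=[1,5] → [1,5] (was ⊥); enqueue []
  #11 pop 6: in=[1,5] → [0,5] (was ⊥); enqueue [2,5]
  #12 pop 1: in=[-1,5] → [1,5] (no change)
  #13 pop 2: in=[0,5] → [-2,5] (was [-2,2]); enqueue [3]
  #14 pop 5: in=[0,5] → [0,5] (was [1,1]); enqueue []
  #15 pop 3: in=[-2,5] → [-1,5] (no change)

Fixpoint:
  val[0] = [1,1]
  val[1] = [1,5]
  val[2] = [-2,5]
  val[3] = [-1,5]
  val[4] = [1,5]
  val[5] = [0,5]
  val[6] = [0,5]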